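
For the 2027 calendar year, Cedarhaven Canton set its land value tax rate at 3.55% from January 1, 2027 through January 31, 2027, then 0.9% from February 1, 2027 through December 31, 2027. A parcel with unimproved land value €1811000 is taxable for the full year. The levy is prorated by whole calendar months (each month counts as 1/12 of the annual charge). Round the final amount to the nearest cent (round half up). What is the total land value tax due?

January 1 – January 31, 2027: 1 month at 3.55% → €1811000 × 3.55% × 1/12 = €5357.5417
February 1 – December 31, 2027: 11 months at 0.9% → €1811000 × 0.9% × 11/12 = €14940.7500
Total = €20298.2917

€20298.29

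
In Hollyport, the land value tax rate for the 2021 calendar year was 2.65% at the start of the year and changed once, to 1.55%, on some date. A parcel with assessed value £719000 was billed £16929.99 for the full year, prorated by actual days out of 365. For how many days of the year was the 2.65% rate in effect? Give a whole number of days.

267 days

Let d = days at the first rate; then 365 − d days at the second rate.
£719000 × [2.65%·d + 1.55%·(365−d)] / 365 = £16929.99
Solving gives d = 267, so the new rate took effect on 25 Sep 2021.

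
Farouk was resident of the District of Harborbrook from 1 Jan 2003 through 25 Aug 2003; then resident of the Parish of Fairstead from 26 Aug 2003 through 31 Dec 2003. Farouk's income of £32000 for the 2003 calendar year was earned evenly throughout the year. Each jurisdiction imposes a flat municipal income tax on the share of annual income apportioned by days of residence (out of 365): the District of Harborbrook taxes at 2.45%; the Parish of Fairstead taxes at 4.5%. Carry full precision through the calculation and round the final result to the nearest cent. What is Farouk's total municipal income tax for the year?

The District of Harborbrook, 1 Jan – 25 Aug 2003: 237 days → £32000 × 2.45% × 237/365 = £509.0630
The Parish of Fairstead, 26 Aug – 31 Dec 2003: 128 days → £32000 × 4.5% × 128/365 = £504.9863
Total = £1014.0493

£1014.05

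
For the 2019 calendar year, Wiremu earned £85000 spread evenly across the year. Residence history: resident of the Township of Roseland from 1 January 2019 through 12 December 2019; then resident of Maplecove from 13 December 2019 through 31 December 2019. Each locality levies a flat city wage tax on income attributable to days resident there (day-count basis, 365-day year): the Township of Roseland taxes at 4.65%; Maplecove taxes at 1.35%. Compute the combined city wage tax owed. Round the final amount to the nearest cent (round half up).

£3806.49

The Township of Roseland, 1 January – 12 December 2019: 346 days → £85000 × 4.65% × 346/365 = £3746.7534
Maplecove, 13 December – 31 December 2019: 19 days → £85000 × 1.35% × 19/365 = £59.7329
Total = £3806.4863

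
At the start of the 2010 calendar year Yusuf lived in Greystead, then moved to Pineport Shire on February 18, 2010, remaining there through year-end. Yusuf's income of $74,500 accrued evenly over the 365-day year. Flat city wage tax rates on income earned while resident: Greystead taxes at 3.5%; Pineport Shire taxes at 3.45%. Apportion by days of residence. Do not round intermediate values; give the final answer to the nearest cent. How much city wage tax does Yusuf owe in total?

Greystead, January 1 – February 17, 2010: 48 days → $74,500 × 3.5% × 48/365 = $342.9041
Pineport Shire, February 18 – December 31, 2010: 317 days → $74,500 × 3.45% × 317/365 = $2,232.2445
Total = $2,575.1486

$2,575.15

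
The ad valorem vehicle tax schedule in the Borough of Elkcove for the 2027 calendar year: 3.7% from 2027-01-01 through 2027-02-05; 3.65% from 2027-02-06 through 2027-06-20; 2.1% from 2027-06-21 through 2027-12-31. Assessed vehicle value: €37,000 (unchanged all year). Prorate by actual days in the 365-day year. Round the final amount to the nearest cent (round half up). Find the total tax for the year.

€1,047.51

2027-01-01 to 2027-02-05: 36 days at 3.7% → €37,000 × 3.7% × 36/365 = €135.0247
2027-02-06 to 2027-06-20: 135 days at 3.65% → €37,000 × 3.65% × 135/365 = €499.5000
2027-06-21 to 2027-12-31: 194 days at 2.1% → €37,000 × 2.1% × 194/365 = €412.9808
Total = €1,047.5055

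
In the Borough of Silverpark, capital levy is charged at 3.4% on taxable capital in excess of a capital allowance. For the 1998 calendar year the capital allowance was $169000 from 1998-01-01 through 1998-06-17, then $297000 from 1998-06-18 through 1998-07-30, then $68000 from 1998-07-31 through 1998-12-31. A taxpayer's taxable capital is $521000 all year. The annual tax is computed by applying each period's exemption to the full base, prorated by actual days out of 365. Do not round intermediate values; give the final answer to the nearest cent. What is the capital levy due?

$12904.16

1998-01-01 to 1998-06-17: 168 days, exemption $169000 → ($521000 − $169000) × 3.4% × 168/365 = $5508.5589
1998-06-18 to 1998-07-30: 43 days, exemption $297000 → ($521000 − $297000) × 3.4% × 43/365 = $897.2274
1998-07-31 to 1998-12-31: 154 days, exemption $68000 → ($521000 − $68000) × 3.4% × 154/365 = $6498.3781
Total = $12904.1644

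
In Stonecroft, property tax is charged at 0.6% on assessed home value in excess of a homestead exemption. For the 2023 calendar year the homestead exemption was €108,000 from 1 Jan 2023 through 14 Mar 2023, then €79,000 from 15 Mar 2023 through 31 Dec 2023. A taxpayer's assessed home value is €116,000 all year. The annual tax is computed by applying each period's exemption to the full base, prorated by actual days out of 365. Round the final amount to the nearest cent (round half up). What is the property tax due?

€187.20

1 Jan – 14 Mar 2023: 73 days, exemption €108,000 → (€116,000 − €108,000) × 0.6% × 73/365 = €9.6000
15 Mar – 31 Dec 2023: 292 days, exemption €79,000 → (€116,000 − €79,000) × 0.6% × 292/365 = €177.6000
Total = €187.2000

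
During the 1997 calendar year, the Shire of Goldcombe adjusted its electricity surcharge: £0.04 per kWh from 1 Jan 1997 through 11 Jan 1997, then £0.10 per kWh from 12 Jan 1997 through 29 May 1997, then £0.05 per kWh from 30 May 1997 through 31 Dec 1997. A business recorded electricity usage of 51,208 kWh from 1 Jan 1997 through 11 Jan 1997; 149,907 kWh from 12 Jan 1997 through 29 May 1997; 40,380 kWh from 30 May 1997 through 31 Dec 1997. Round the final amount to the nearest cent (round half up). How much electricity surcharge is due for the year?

£19,058.02

1 Jan – 11 Jan 1997: 51,208 kWh at £0.04/kWh → £2,048.32
12 Jan – 29 May 1997: 149,907 kWh at £0.10/kWh → £14,990.70
30 May – 31 Dec 1997: 40,380 kWh at £0.05/kWh → £2,019.00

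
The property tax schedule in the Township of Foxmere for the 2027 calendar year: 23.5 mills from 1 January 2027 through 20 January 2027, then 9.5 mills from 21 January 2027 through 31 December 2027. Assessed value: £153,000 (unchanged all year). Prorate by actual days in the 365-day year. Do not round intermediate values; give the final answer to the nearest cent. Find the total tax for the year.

£1,570.87

1 January – 20 January 2027: 20 days at 23.5 mills → £153,000 × 2.35% × 20/365 = £197.0137
21 January – 31 December 2027: 345 days at 9.5 mills → £153,000 × 0.95% × 345/365 = £1,373.8562
Total = £1,570.8699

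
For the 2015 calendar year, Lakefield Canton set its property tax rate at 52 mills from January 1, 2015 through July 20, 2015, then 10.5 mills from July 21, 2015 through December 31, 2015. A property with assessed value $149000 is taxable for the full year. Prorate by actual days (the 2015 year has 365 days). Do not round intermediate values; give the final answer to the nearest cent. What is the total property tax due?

$4969.66

January 1 – July 20, 2015: 201 days at 52 mills → $149000 × 5.2% × 201/365 = $4266.7068
July 21 – December 31, 2015: 164 days at 10.5 mills → $149000 × 1.05% × 164/365 = $702.9534
Total = $4969.6603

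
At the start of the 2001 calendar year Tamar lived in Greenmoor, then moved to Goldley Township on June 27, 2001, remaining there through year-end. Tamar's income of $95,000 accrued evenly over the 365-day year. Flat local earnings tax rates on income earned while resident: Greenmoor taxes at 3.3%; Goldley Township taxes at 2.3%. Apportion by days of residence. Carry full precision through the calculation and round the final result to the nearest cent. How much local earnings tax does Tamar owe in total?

Greenmoor, January 1 – June 26, 2001: 177 days → $95,000 × 3.3% × 177/365 = $1,520.2603
Goldley Township, June 27 – December 31, 2001: 188 days → $95,000 × 2.3% × 188/365 = $1,125.4247
Total = $2,645.6849

$2,645.68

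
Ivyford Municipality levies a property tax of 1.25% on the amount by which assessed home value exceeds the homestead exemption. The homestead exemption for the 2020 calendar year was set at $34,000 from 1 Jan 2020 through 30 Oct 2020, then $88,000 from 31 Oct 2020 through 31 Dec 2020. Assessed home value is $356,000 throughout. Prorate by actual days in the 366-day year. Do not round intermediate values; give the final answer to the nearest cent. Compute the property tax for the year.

$3,910.66

1 Jan – 30 Oct 2020: 304 days, exemption $34,000 → ($356,000 − $34,000) × 1.25% × 304/366 = $3,343.1694
31 Oct – 31 Dec 2020: 62 days, exemption $88,000 → ($356,000 − $88,000) × 1.25% × 62/366 = $567.4863
Total = $3,910.6557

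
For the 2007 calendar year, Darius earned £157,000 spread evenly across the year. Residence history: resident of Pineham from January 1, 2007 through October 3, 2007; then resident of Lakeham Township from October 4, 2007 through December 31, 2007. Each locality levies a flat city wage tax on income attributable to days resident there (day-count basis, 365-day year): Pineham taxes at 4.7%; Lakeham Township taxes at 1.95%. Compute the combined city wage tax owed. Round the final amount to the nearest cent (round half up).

Pineham, January 1 – October 3, 2007: 276 days → £157,000 × 4.7% × 276/365 = £5,579.7370
Lakeham Township, October 4 – December 31, 2007: 89 days → £157,000 × 1.95% × 89/365 = £746.5027
Total = £6,326.2397

£6,326.24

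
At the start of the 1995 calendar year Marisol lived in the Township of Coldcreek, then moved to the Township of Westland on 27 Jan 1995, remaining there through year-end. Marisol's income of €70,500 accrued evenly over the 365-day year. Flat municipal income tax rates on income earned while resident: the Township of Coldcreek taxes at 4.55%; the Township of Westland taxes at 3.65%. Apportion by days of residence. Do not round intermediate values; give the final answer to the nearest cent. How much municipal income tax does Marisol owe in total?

€2,618.45

The Township of Coldcreek, 1 Jan – 26 Jan 1995: 26 days → €70,500 × 4.55% × 26/365 = €228.4973
The Township of Westland, 27 Jan – 31 Dec 1995: 339 days → €70,500 × 3.65% × 339/365 = €2,389.9500
Total = €2,618.4473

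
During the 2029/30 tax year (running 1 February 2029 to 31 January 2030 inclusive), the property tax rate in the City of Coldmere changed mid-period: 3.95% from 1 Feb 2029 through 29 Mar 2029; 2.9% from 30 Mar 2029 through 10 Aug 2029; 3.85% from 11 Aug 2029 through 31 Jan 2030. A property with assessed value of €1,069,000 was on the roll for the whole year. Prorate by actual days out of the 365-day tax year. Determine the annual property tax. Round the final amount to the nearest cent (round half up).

€37,595.12

1 Feb – 29 Mar 2029: 57 days at 3.95% → €1,069,000 × 3.95% × 57/365 = €6,594.1192
30 Mar – 10 Aug 2029: 134 days at 2.9% → €1,069,000 × 2.9% × 134/365 = €11,381.1890
11 Aug 2029 – 31 Jan 2030: 174 days at 3.85% → €1,069,000 × 3.85% × 174/365 = €19,619.8110
Total = €37,595.1192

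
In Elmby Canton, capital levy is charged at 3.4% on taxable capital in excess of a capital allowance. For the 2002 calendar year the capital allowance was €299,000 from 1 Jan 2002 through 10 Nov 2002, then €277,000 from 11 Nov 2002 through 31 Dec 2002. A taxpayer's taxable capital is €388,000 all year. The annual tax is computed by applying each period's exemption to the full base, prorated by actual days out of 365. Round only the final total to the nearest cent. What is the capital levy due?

1 Jan – 10 Nov 2002: 314 days, exemption €299,000 → (€388,000 − €299,000) × 3.4% × 314/365 = €2,603.1890
11 Nov – 31 Dec 2002: 51 days, exemption €277,000 → (€388,000 − €277,000) × 3.4% × 51/365 = €527.3260
Total = €3,130.5151

€3,130.52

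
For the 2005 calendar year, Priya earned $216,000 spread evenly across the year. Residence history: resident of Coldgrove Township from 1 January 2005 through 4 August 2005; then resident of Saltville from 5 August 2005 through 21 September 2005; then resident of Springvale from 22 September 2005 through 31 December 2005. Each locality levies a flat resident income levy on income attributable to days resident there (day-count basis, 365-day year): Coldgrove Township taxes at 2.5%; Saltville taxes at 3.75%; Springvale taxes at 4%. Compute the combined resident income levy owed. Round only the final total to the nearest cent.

Coldgrove Township, 1 January – 4 August 2005: 216 days → $216,000 × 2.5% × 216/365 = $3,195.6164
Saltville, 5 August – 21 September 2005: 48 days → $216,000 × 3.75% × 48/365 = $1,065.2055
Springvale, 22 September – 31 December 2005: 101 days → $216,000 × 4% × 101/365 = $2,390.7945
Total = $6,651.6164

$6,651.62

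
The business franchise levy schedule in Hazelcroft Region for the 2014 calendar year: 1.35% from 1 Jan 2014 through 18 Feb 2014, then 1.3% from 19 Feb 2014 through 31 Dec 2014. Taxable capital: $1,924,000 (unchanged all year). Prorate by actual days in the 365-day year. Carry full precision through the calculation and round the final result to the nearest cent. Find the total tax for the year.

1 Jan – 18 Feb 2014: 49 days at 1.35% → $1,924,000 × 1.35% × 49/365 = $3,486.9205
19 Feb – 31 Dec 2014: 316 days at 1.3% → $1,924,000 × 1.3% × 316/365 = $21,654.2247
Total = $25,141.1452

$25,141.15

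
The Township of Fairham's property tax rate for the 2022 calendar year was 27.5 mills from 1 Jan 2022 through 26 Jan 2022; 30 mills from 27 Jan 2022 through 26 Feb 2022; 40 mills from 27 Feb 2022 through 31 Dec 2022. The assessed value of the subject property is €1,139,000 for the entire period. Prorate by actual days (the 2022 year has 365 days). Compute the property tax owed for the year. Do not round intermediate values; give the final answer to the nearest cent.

1 Jan – 26 Jan 2022: 26 days at 27.5 mills → €1,139,000 × 2.75% × 26/365 = €2,231.1918
27 Jan – 26 Feb 2022: 31 days at 30 mills → €1,139,000 × 3% × 31/365 = €2,902.1096
27 Feb – 31 Dec 2022: 308 days at 40 mills → €1,139,000 × 4% × 308/365 = €38,445.1507
Total = €43,578.4521

€43,578.45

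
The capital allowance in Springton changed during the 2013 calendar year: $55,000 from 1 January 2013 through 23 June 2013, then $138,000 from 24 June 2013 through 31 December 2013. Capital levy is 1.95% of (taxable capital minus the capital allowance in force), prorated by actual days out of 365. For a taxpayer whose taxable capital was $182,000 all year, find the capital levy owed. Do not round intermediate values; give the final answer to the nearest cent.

$1,629.56

1 January – 23 June 2013: 174 days, exemption $55,000 → ($182,000 − $55,000) × 1.95% × 174/365 = $1,180.5781
24 June – 31 December 2013: 191 days, exemption $138,000 → ($182,000 − $138,000) × 1.95% × 191/365 = $448.9808
Total = $1,629.5589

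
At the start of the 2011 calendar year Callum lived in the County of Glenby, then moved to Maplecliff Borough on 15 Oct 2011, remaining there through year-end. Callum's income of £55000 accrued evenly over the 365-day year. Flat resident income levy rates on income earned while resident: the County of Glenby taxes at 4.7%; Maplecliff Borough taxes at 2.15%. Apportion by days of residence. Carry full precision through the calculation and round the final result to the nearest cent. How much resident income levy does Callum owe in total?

£2285.29

The County of Glenby, 1 Jan – 14 Oct 2011: 287 days → £55000 × 4.7% × 287/365 = £2032.5890
Maplecliff Borough, 15 Oct – 31 Dec 2011: 78 days → £55000 × 2.15% × 78/365 = £252.6986
Total = £2285.2877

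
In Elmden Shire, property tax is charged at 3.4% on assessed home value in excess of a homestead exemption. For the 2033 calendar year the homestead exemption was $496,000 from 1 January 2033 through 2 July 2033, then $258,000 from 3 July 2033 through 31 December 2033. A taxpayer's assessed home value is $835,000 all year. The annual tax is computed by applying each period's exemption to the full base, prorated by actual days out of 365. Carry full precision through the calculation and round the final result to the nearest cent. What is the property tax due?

1 January – 2 July 2033: 183 days, exemption $496,000 → ($835,000 − $496,000) × 3.4% × 183/365 = $5,778.7890
3 July – 31 December 2033: 182 days, exemption $258,000 → ($835,000 − $258,000) × 3.4% × 182/365 = $9,782.1260
Total = $15,560.9151

$15,560.92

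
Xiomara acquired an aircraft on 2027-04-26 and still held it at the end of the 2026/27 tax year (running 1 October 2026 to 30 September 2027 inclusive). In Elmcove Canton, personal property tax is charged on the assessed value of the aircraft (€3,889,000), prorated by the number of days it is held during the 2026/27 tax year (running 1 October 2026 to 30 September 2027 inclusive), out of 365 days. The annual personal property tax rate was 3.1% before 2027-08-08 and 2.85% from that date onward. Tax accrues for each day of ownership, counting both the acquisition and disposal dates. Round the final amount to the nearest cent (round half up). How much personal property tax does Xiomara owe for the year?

€50,748.79

2027-04-26 to 2027-08-07: 104 days at 3.1% → €3,889,000 × 3.1% × 104/365 = €34,351.0575
2027-08-08 to 2027-09-30: 54 days at 2.85% → €3,889,000 × 2.85% × 54/365 = €16,397.7288
Total = €50,748.7863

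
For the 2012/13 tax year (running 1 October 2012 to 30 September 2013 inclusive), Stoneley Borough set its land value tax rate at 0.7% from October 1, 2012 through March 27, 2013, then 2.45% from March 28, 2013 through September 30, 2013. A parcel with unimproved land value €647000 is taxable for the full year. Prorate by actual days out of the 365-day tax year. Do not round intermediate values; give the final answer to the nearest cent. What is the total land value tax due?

October 1, 2012 – March 27, 2013: 178 days at 0.7% → €647000 × 0.7% × 178/365 = €2208.6630
March 28 – September 30, 2013: 187 days at 2.45% → €647000 × 2.45% × 187/365 = €8121.1795
Total = €10329.8425

€10329.84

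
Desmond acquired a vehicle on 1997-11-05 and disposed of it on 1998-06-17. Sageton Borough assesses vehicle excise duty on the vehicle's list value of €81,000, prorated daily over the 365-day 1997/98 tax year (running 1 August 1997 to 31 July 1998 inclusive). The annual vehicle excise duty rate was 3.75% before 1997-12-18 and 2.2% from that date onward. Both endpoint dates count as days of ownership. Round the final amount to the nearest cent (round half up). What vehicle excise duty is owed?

1997-11-05 to 1997-12-17: 43 days at 3.75% → €81,000 × 3.75% × 43/365 = €357.8425
1997-12-18 to 1998-06-17: 182 days at 2.2% → €81,000 × 2.2% × 182/365 = €888.5589
Total = €1,246.4014

€1,246.40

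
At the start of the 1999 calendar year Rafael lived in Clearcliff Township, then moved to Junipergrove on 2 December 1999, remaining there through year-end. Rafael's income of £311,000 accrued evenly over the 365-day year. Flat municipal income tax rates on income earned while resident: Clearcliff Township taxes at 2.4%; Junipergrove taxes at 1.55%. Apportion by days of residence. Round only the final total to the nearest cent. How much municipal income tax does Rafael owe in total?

£7,246.73

Clearcliff Township, 1 January – 1 December 1999: 335 days → £311,000 × 2.4% × 335/365 = £6,850.5205
Junipergrove, 2 December – 31 December 1999: 30 days → £311,000 × 1.55% × 30/365 = £396.2055
Total = £7,246.7260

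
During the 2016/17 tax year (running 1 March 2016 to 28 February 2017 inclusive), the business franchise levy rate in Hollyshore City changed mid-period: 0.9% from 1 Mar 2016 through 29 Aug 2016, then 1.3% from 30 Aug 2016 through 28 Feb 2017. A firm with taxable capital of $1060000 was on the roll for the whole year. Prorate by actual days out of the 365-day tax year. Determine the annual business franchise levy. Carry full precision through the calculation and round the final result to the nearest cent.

$11665.81

1 Mar – 29 Aug 2016: 182 days at 0.9% → $1060000 × 0.9% × 182/365 = $4756.9315
30 Aug 2016 – 28 Feb 2017: 183 days at 1.3% → $1060000 × 1.3% × 183/365 = $6908.8767
Total = $11665.8082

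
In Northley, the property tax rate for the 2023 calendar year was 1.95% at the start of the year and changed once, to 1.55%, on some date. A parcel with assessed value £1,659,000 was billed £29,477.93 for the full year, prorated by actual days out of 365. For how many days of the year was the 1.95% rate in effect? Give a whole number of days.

207 days

Let d = days at the first rate; then 365 − d days at the second rate.
£1,659,000 × [1.95%·d + 1.55%·(365−d)] / 365 = £29,477.93
Solving gives d = 207, so the new rate took effect on 27 Jul 2023.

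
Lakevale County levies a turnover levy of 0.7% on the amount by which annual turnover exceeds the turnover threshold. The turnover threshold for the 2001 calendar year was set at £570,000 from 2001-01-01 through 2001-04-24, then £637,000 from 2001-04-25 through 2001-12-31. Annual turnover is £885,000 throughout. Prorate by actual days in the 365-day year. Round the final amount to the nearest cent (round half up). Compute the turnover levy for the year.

2001-01-01 to 2001-04-24: 114 days, exemption £570,000 → (£885,000 − £570,000) × 0.7% × 114/365 = £688.6849
2001-04-25 to 2001-12-31: 251 days, exemption £637,000 → (£885,000 − £637,000) × 0.7% × 251/365 = £1,193.7973
Total = £1,882.4822

£1,882.48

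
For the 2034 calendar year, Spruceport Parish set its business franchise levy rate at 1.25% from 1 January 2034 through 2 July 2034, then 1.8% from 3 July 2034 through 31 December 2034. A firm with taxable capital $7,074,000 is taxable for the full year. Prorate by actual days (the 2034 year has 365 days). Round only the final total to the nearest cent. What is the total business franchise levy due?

1 January – 2 July 2034: 183 days at 1.25% → $7,074,000 × 1.25% × 183/365 = $44,333.6301
3 July – 31 December 2034: 182 days at 1.8% → $7,074,000 × 1.8% × 182/365 = $63,491.5726
Total = $107,825.2027

$107,825.20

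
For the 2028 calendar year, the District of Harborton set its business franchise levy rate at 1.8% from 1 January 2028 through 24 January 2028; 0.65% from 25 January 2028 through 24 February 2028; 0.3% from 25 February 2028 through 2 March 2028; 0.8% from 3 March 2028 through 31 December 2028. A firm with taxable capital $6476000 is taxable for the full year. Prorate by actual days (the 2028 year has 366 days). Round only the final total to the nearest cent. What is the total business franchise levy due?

$54612.50

1 January – 24 January 2028: 24 days at 1.8% → $6476000 × 1.8% × 24/366 = $7643.8033
25 January – 24 February 2028: 31 days at 0.65% → $6476000 × 0.65% × 31/366 = $3565.3388
25 February – 2 March 2028: 7 days at 0.3% → $6476000 × 0.3% × 7/366 = $371.5738
3 March – 31 December 2028: 304 days at 0.8% → $6476000 × 0.8% × 304/366 = $43031.7814
Total = $54612.4973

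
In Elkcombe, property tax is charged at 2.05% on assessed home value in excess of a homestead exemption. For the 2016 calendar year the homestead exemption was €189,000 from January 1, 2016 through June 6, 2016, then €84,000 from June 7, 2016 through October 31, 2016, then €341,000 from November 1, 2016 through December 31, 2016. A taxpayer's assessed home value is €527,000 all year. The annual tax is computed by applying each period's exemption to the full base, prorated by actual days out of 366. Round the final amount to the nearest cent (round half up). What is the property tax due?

January 1 – June 6, 2016: 158 days, exemption €189,000 → (€527,000 − €189,000) × 2.05% × 158/366 = €2,991.2077
June 7 – October 31, 2016: 147 days, exemption €84,000 → (€527,000 − €84,000) × 2.05% × 147/366 = €3,647.4877
November 1 – December 31, 2016: 61 days, exemption €341,000 → (€527,000 − €341,000) × 2.05% × 61/366 = €635.5000
Total = €7,274.1954

€7,274.20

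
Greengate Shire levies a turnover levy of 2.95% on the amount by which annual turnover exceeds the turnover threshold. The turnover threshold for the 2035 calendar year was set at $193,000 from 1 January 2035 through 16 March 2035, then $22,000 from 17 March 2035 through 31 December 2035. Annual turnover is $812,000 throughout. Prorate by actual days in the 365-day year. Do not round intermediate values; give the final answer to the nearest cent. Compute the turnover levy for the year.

$22,268.46

1 January – 16 March 2035: 75 days, exemption $193,000 → ($812,000 − $193,000) × 2.95% × 75/365 = $3,752.1575
17 March – 31 December 2035: 290 days, exemption $22,000 → ($812,000 − $22,000) × 2.95% × 290/365 = $18,516.3014
Total = $22,268.4589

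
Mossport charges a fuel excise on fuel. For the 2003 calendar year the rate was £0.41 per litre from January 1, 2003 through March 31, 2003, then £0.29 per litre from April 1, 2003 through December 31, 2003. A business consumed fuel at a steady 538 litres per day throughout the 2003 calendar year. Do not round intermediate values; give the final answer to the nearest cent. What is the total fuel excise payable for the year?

£62,757.70

January 1 – March 31, 2003: 90 days × 538 litres/day = 48,420 litres at £0.41/litre → £19,852.20
April 1 – December 31, 2003: 275 days × 538 litres/day = 147,950 litres at £0.29/litre → £42,905.50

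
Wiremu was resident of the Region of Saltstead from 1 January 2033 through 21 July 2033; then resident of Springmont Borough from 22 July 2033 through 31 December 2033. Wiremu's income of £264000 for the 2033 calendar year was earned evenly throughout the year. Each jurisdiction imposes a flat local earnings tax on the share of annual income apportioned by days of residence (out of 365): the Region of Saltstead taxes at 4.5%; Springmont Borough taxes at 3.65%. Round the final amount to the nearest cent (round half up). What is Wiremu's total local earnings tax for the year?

£10877.88

The Region of Saltstead, 1 January – 21 July 2033: 202 days → £264000 × 4.5% × 202/365 = £6574.6849
Springmont Borough, 22 July – 31 December 2033: 163 days → £264000 × 3.65% × 163/365 = £4303.2000
Total = £10877.8849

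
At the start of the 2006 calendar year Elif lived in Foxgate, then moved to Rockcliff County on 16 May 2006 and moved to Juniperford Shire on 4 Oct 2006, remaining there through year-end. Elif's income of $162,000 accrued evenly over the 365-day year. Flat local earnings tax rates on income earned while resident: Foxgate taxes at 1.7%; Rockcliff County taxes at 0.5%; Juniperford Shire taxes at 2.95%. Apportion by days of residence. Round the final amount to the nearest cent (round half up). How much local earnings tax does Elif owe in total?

$2,496.80

Foxgate, 1 Jan – 15 May 2006: 135 days → $162,000 × 1.7% × 135/365 = $1,018.6027
Rockcliff County, 16 May – 3 Oct 2006: 141 days → $162,000 × 0.5% × 141/365 = $312.9041
Juniperford Shire, 4 Oct – 31 Dec 2006: 89 days → $162,000 × 2.95% × 89/365 = $1,165.2904
Total = $2,496.7973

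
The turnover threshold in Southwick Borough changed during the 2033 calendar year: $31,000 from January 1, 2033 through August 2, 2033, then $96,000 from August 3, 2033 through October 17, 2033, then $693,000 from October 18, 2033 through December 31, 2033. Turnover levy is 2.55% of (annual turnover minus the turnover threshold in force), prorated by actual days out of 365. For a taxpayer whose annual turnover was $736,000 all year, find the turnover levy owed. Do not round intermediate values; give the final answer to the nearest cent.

January 1 – August 2, 2033: 214 days, exemption $31,000 → ($736,000 − $31,000) × 2.55% × 214/365 = $10,540.2329
August 3 – October 17, 2033: 76 days, exemption $96,000 → ($736,000 − $96,000) × 2.55% × 76/365 = $3,398.1370
October 18 – December 31, 2033: 75 days, exemption $693,000 → ($736,000 − $693,000) × 2.55% × 75/365 = $225.3082
Total = $14,163.6781

$14,163.68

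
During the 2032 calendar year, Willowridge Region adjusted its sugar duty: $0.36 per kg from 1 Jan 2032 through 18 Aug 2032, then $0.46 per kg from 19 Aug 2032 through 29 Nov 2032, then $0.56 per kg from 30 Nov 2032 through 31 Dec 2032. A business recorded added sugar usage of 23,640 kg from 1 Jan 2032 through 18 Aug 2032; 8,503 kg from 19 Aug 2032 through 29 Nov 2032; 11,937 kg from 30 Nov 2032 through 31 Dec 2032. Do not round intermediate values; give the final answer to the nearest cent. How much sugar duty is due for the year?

$19,106.50

1 Jan – 18 Aug 2032: 23,640 kg at $0.36/kg → $8,510.40
19 Aug – 29 Nov 2032: 8,503 kg at $0.46/kg → $3,911.38
30 Nov – 31 Dec 2032: 11,937 kg at $0.56/kg → $6,684.72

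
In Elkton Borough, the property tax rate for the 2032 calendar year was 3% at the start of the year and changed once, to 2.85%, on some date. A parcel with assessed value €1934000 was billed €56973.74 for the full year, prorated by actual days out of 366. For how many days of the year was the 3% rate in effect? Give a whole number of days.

Let d = days at the first rate; then 366 − d days at the second rate.
€1934000 × [3%·d + 2.85%·(366−d)] / 366 = €56973.74
Solving gives d = 234, so the new rate took effect on August 22, 2032.

234 days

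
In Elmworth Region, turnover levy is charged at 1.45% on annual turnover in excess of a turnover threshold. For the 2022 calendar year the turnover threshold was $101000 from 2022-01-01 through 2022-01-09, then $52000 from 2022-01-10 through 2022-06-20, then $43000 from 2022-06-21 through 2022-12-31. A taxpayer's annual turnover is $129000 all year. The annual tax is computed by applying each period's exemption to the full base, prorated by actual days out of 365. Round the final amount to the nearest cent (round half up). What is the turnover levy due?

2022-01-01 to 2022-01-09: 9 days, exemption $101000 → ($129000 − $101000) × 1.45% × 9/365 = $10.0110
2022-01-10 to 2022-06-20: 162 days, exemption $52000 → ($129000 − $52000) × 1.45% × 162/365 = $495.5425
2022-06-21 to 2022-12-31: 194 days, exemption $43000 → ($129000 − $43000) × 1.45% × 194/365 = $662.7890
Total = $1168.3425

$1168.34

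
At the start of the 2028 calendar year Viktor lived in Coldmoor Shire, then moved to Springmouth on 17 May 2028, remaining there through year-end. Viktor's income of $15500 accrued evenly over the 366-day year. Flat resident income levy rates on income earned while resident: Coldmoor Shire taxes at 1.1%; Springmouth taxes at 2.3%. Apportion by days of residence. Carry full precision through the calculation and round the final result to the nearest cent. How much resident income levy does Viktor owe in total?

$286.88

Coldmoor Shire, 1 Jan – 16 May 2028: 137 days → $15500 × 1.1% × 137/366 = $63.8210
Springmouth, 17 May – 31 Dec 2028: 229 days → $15500 × 2.3% × 229/366 = $223.0560
Total = $286.8770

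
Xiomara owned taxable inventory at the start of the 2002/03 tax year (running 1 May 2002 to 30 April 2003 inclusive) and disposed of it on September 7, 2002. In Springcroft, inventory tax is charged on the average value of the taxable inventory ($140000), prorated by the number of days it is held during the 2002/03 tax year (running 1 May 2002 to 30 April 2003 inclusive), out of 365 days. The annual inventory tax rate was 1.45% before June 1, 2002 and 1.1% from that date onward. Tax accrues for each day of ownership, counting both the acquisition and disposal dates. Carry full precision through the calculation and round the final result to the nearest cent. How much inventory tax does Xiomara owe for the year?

May 1 – May 31, 2002: 31 days at 1.45% → $140000 × 1.45% × 31/365 = $172.4110
June 1 – September 7, 2002: 99 days at 1.1% → $140000 × 1.1% × 99/365 = $417.6986
Total = $590.1096

$590.11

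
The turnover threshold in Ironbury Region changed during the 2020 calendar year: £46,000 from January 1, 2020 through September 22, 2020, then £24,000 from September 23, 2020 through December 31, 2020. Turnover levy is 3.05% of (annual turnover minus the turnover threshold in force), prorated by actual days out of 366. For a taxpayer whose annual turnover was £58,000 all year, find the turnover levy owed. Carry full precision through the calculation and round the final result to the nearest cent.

£549.33

January 1 – September 22, 2020: 266 days, exemption £46,000 → (£58,000 − £46,000) × 3.05% × 266/366 = £266.0000
September 23 – December 31, 2020: 100 days, exemption £24,000 → (£58,000 − £24,000) × 3.05% × 100/366 = £283.3333
Total = £549.3333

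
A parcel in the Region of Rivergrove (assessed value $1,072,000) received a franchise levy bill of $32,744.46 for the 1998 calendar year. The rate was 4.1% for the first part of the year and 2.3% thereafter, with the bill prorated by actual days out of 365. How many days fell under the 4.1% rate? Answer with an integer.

Let d = days at the first rate; then 365 − d days at the second rate.
$1,072,000 × [4.1%·d + 2.3%·(365−d)] / 365 = $32,744.46
Solving gives d = 153, so the new rate took effect on June 3, 1998.

153 days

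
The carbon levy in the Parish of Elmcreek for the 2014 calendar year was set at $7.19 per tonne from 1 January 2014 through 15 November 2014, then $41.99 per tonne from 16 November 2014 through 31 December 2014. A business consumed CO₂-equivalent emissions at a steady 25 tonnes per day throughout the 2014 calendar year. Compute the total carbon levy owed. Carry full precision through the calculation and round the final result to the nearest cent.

1 January – 15 November 2014: 319 days × 25 tonnes/day = 7,975 tonnes at $7.19/tonne → $57,340.25
16 November – 31 December 2014: 46 days × 25 tonnes/day = 1,150 tonnes at $41.99/tonne → $48,288.50

$105,628.75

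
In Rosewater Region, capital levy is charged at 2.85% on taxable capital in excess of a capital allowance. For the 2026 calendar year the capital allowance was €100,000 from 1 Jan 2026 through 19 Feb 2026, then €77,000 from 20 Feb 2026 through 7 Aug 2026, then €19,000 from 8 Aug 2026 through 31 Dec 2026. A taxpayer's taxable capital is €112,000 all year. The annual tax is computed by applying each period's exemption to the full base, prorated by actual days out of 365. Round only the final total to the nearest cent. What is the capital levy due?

1 Jan – 19 Feb 2026: 50 days, exemption €100,000 → (€112,000 − €100,000) × 2.85% × 50/365 = €46.8493
20 Feb – 7 Aug 2026: 169 days, exemption €77,000 → (€112,000 − €77,000) × 2.85% × 169/365 = €461.8562
8 Aug – 31 Dec 2026: 146 days, exemption €19,000 → (€112,000 − €19,000) × 2.85% × 146/365 = €1,060.2000
Total = €1,568.9055

€1,568.91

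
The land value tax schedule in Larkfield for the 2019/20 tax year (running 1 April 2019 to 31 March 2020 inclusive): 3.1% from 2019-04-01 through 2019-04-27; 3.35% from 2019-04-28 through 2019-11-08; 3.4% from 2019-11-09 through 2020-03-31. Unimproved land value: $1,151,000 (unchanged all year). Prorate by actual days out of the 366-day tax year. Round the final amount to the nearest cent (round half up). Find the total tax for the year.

$38,572.65

2019-04-01 to 2019-04-27: 27 days at 3.1% → $1,151,000 × 3.1% × 27/366 = $2,632.2049
2019-04-28 to 2019-11-08: 195 days at 3.35% → $1,151,000 × 3.35% × 195/366 = $20,543.4631
2019-11-09 to 2020-03-31: 144 days at 3.4% → $1,151,000 × 3.4% × 144/366 = $15,396.9836
Total = $38,572.6516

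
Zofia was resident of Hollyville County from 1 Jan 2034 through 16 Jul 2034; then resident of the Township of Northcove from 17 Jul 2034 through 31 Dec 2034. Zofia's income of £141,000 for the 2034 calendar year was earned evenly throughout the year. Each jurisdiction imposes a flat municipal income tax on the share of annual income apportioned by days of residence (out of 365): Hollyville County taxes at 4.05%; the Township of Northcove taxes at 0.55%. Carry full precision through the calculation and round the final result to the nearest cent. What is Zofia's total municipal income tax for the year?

Hollyville County, 1 Jan – 16 Jul 2034: 197 days → £141,000 × 4.05% × 197/365 = £3,082.1055
The Township of Northcove, 17 Jul – 31 Dec 2034: 168 days → £141,000 × 0.55% × 168/365 = £356.9425
Total = £3,439.0479

£3,439.05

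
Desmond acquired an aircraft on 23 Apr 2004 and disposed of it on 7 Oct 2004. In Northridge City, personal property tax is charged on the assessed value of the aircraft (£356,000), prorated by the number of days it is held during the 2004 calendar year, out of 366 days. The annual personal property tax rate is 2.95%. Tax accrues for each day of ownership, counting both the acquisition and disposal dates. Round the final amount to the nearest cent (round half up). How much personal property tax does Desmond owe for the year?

£4,820.59

Days held (23 Apr – 7 Oct 2004): 168 out of 366
Tax = £356,000 × 2.95% × 168/366 = £4,820.5902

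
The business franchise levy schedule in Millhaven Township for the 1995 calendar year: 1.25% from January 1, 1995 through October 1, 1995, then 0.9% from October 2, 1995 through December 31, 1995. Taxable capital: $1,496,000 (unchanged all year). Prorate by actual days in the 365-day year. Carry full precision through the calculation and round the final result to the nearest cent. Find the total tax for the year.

January 1 – October 1, 1995: 274 days at 1.25% → $1,496,000 × 1.25% × 274/365 = $14,037.8082
October 2 – December 31, 1995: 91 days at 0.9% → $1,496,000 × 0.9% × 91/365 = $3,356.7781
Total = $17,394.5863

$17,394.59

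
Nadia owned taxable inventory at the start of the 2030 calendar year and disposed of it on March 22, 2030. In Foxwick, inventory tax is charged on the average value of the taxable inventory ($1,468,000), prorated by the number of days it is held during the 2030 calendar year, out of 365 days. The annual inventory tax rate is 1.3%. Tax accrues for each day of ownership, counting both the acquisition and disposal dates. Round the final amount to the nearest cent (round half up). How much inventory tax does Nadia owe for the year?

$4,235.08

Days held (January 1 – March 22, 2030): 81 out of 365
Tax = $1,468,000 × 1.3% × 81/365 = $4,235.0795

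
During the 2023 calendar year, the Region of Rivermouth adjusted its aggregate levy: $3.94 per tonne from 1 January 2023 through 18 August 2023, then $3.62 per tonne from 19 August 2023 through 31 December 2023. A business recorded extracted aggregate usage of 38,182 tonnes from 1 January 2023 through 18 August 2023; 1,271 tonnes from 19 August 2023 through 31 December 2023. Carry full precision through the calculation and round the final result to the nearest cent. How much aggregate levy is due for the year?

$155038.10

1 January – 18 August 2023: 38,182 tonnes at $3.94/tonne → $150437.08
19 August – 31 December 2023: 1,271 tonnes at $3.62/tonne → $4601.02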